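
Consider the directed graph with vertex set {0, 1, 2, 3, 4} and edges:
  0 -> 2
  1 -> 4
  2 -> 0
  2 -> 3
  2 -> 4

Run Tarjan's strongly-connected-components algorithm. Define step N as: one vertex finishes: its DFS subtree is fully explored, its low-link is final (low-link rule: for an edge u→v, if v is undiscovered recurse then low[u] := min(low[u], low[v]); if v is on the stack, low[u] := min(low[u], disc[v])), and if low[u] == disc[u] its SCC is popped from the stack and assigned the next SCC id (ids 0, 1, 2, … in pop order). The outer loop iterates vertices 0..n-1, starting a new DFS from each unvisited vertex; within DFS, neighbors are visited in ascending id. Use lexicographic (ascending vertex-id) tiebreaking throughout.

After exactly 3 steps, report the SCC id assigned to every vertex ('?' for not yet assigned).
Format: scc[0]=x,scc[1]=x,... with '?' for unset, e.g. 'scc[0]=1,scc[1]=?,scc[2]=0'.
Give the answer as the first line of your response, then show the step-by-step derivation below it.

scc[0]=?,scc[1]=?,scc[2]=?,scc[3]=0,scc[4]=1

step 1: low=(low[0]=0,low[1]=?,low[2]=0,low[3]=2,low[4]=?); scc=(scc[0]=?,scc[1]=?,scc[2]=?,scc[3]=0,scc[4]=?)
step 2: low=(low[0]=0,low[1]=?,low[2]=0,low[3]=2,low[4]=3); scc=(scc[0]=?,scc[1]=?,scc[2]=?,scc[3]=0,scc[4]=1)
step 3: low=(low[0]=0,low[1]=?,low[2]=0,low[3]=2,low[4]=3); scc=(scc[0]=?,scc[1]=?,scc[2]=?,scc[3]=0,scc[4]=1)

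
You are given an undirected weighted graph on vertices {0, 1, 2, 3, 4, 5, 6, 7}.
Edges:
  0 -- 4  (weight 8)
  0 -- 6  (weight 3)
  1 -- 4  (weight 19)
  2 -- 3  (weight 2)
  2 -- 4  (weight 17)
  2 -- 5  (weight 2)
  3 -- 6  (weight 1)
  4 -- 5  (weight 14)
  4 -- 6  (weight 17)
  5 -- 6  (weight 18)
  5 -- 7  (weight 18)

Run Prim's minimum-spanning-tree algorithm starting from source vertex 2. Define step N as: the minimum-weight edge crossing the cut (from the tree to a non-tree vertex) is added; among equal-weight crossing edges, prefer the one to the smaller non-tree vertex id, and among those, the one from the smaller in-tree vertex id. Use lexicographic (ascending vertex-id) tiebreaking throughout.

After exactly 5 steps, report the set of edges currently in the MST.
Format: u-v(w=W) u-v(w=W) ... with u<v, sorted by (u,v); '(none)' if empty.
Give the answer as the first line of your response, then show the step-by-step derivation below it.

0-4(w=8) 0-6(w=3) 2-3(w=2) 2-5(w=2) 3-6(w=1)

step 1: add edge 2-3 (w=2); MST = {2-3(w=2)}
step 2: add edge 3-6 (w=1); MST = {2-3(w=2) 3-6(w=1)}
step 3: add edge 2-5 (w=2); MST = {2-3(w=2) 2-5(w=2) 3-6(w=1)}
step 4: add edge 0-6 (w=3); MST = {0-6(w=3) 2-3(w=2) 2-5(w=2) 3-6(w=1)}
step 5: add edge 0-4 (w=8); MST = {0-4(w=8) 0-6(w=3) 2-3(w=2) 2-5(w=2) 3-6(w=1)}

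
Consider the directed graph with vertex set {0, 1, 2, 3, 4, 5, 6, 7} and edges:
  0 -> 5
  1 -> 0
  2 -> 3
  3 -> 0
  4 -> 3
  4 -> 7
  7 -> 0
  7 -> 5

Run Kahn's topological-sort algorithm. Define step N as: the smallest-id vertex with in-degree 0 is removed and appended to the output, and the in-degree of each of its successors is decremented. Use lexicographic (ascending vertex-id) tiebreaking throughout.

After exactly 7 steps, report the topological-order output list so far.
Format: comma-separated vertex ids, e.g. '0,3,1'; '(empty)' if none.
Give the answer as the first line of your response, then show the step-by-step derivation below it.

1,2,4,3,6,7,0

step 1: output 1; order=[1]; indeg=(2,0,0,2,0,2,0,1)
step 2: output 2; order=[1,2]; indeg=(2,0,0,1,0,2,0,1)
step 3: output 4; order=[1,2,4]; indeg=(2,0,0,0,0,2,0,0)
step 4: output 3; order=[1,2,4,3]; indeg=(1,0,0,0,0,2,0,0)
step 5: output 6; order=[1,2,4,3,6]; indeg=(1,0,0,0,0,2,0,0)
step 6: output 7; order=[1,2,4,3,6,7]; indeg=(0,0,0,0,0,1,0,0)
step 7: output 0; order=[1,2,4,3,6,7,0]; indeg=(0,0,0,0,0,0,0,0)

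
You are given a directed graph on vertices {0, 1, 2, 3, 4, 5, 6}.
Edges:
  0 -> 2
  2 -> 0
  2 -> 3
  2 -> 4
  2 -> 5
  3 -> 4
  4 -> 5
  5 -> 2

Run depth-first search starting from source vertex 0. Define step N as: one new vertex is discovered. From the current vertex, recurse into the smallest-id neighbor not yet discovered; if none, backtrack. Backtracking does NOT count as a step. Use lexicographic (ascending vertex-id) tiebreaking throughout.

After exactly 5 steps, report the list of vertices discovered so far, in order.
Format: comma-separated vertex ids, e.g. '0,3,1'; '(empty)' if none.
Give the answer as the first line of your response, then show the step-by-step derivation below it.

0,2,3,4,5

step 1: discover 0; path=0; order=0
step 2: discover 2; path=0>2; order=0,2
step 3: discover 3; path=0>2>3; order=0,2,3
step 4: discover 4; path=0>2>3>4; order=0,2,3,4
step 5: discover 5; path=0>2>3>4>5; order=0,2,3,4,5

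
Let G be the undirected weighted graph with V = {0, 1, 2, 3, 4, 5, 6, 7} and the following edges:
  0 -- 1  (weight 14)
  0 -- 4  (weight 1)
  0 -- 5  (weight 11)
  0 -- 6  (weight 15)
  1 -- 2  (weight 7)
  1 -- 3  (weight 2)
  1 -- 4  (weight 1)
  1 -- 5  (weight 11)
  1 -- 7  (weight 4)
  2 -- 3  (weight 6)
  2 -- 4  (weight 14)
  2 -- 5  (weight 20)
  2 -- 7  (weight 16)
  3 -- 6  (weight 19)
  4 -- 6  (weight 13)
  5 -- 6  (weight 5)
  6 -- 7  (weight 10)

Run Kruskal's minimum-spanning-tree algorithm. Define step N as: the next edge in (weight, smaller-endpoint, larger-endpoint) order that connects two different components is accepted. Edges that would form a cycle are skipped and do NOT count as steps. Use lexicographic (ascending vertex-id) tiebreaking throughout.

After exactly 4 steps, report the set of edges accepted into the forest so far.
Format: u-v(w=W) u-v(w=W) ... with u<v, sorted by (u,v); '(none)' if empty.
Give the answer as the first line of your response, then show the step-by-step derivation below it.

0-4(w=1) 1-3(w=2) 1-4(w=1) 1-7(w=4)

step 1: add edge 0-4 (w=1); MST = {0-4(w=1)}
step 2: add edge 1-4 (w=1); MST = {0-4(w=1) 1-4(w=1)}
step 3: add edge 1-3 (w=2); MST = {0-4(w=1) 1-3(w=2) 1-4(w=1)}
step 4: add edge 1-7 (w=4); MST = {0-4(w=1) 1-3(w=2) 1-4(w=1) 1-7(w=4)}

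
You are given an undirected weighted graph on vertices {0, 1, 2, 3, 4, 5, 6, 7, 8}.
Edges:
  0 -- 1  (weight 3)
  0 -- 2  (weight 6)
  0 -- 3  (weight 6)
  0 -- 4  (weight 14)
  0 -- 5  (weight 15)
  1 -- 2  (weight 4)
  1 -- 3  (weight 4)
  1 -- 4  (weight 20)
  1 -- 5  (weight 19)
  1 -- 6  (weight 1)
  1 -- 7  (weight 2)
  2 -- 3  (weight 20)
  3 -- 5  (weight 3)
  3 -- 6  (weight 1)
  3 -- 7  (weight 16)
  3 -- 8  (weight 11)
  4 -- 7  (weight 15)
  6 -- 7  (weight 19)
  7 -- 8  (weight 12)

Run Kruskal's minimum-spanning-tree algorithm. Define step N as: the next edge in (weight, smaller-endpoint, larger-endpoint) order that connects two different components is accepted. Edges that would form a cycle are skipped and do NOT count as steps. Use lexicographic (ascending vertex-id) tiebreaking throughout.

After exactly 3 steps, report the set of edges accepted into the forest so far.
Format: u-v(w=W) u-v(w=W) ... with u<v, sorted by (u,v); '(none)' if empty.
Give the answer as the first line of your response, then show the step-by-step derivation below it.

1-6(w=1) 1-7(w=2) 3-6(w=1)

step 1: add edge 1-6 (w=1); MST = {1-6(w=1)}
step 2: add edge 3-6 (w=1); MST = {1-6(w=1) 3-6(w=1)}
step 3: add edge 1-7 (w=2); MST = {1-6(w=1) 1-7(w=2) 3-6(w=1)}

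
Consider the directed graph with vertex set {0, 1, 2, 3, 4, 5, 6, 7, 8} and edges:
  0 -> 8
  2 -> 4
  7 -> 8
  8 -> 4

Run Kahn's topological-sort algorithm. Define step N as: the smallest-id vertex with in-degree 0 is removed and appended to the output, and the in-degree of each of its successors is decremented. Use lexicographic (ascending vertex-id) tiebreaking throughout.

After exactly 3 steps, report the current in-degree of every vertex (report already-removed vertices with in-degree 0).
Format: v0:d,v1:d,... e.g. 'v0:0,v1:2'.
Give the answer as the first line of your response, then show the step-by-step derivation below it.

v0:0,v1:0,v2:0,v3:0,v4:1,v5:0,v6:0,v7:0,v8:1

step 1: output 0; order=[0]; indeg=(0,0,0,0,2,0,0,0,1)
step 2: output 1; order=[0,1]; indeg=(0,0,0,0,2,0,0,0,1)
step 3: output 2; order=[0,1,2]; indeg=(0,0,0,0,1,0,0,0,1)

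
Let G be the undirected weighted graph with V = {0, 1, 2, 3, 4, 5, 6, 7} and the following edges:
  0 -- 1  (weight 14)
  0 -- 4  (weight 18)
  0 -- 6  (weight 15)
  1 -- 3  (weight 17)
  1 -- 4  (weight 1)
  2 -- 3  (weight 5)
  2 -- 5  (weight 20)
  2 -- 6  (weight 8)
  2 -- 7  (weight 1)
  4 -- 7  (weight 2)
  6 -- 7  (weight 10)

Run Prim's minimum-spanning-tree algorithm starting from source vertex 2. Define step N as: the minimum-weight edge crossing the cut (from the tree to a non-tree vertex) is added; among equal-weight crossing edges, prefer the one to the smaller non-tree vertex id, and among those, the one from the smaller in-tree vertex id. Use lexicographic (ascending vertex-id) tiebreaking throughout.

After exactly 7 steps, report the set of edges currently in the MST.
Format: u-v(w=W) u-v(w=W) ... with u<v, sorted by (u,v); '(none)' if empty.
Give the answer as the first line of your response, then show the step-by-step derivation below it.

0-1(w=14) 1-4(w=1) 2-3(w=5) 2-5(w=20) 2-6(w=8) 2-7(w=1) 4-7(w=2)

step 1: add edge 2-7 (w=1); MST = {2-7(w=1)}
step 2: add edge 4-7 (w=2); MST = {2-7(w=1) 4-7(w=2)}
step 3: add edge 1-4 (w=1); MST = {1-4(w=1) 2-7(w=1) 4-7(w=2)}
step 4: add edge 2-3 (w=5); MST = {1-4(w=1) 2-3(w=5) 2-7(w=1) 4-7(w=2)}
step 5: add edge 2-6 (w=8); MST = {1-4(w=1) 2-3(w=5) 2-6(w=8) 2-7(w=1) 4-7(w=2)}
step 6: add edge 0-1 (w=14); MST = {0-1(w=14) 1-4(w=1) 2-3(w=5) 2-6(w=8) 2-7(w=1) 4-7(w=2)}
step 7: add edge 2-5 (w=20); MST = {0-1(w=14) 1-4(w=1) 2-3(w=5) 2-5(w=20) 2-6(w=8) 2-7(w=1) 4-7(w=2)}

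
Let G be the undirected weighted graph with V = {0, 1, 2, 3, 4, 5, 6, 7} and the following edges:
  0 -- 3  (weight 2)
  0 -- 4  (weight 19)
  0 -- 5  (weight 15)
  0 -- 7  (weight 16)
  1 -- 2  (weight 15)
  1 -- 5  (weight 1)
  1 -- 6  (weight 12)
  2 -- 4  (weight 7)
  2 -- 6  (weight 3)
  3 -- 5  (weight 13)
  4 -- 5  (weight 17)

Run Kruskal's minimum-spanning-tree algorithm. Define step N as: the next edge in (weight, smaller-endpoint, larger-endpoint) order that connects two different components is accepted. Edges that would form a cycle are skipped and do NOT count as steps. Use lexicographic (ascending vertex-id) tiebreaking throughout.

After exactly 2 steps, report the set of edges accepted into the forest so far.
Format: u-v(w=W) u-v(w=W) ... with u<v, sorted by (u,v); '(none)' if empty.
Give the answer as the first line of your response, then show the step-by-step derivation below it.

0-3(w=2) 1-5(w=1)

step 1: add edge 1-5 (w=1); MST = {1-5(w=1)}
step 2: add edge 0-3 (w=2); MST = {0-3(w=2) 1-5(w=1)}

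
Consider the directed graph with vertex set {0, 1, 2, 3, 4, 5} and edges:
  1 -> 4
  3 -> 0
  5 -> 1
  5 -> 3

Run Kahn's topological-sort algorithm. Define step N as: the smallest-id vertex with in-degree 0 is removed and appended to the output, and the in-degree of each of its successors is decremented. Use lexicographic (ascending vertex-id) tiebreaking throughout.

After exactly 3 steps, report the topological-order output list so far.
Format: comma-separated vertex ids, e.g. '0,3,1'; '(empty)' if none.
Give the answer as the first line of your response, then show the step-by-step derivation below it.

2,5,1

step 1: output 2; order=[2]; indeg=(1,1,0,1,1,0)
step 2: output 5; order=[2,5]; indeg=(1,0,0,0,1,0)
step 3: output 1; order=[2,5,1]; indeg=(1,0,0,0,0,0)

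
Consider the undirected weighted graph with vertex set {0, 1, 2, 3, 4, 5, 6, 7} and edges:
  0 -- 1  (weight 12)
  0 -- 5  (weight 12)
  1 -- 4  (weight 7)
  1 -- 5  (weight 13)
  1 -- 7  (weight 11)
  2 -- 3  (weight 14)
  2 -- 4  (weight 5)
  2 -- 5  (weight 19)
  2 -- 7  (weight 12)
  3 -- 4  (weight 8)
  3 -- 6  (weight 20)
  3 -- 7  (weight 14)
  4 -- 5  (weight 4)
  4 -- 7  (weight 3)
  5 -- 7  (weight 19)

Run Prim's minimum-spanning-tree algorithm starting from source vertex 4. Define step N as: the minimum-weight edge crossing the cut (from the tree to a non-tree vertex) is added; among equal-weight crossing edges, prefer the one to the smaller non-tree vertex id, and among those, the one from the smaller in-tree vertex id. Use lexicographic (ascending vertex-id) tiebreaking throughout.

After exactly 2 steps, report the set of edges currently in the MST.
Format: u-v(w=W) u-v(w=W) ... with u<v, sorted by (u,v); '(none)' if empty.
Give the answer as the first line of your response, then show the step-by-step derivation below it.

4-5(w=4) 4-7(w=3)

step 1: add edge 4-7 (w=3); MST = {4-7(w=3)}
step 2: add edge 4-5 (w=4); MST = {4-5(w=4) 4-7(w=3)}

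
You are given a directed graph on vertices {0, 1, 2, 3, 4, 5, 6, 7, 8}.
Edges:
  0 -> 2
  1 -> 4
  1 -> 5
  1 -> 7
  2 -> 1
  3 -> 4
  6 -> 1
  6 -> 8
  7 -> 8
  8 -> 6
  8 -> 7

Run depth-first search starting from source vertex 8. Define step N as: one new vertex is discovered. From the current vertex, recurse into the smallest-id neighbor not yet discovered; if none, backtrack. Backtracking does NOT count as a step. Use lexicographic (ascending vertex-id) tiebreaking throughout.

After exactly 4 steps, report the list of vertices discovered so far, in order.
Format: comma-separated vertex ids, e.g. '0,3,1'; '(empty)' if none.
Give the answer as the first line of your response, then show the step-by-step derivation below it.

8,6,1,4

step 1: discover 8; path=8; order=8
step 2: discover 6; path=8>6; order=8,6
step 3: discover 1; path=8>6>1; order=8,6,1
step 4: discover 4; path=8>6>1>4; order=8,6,1,4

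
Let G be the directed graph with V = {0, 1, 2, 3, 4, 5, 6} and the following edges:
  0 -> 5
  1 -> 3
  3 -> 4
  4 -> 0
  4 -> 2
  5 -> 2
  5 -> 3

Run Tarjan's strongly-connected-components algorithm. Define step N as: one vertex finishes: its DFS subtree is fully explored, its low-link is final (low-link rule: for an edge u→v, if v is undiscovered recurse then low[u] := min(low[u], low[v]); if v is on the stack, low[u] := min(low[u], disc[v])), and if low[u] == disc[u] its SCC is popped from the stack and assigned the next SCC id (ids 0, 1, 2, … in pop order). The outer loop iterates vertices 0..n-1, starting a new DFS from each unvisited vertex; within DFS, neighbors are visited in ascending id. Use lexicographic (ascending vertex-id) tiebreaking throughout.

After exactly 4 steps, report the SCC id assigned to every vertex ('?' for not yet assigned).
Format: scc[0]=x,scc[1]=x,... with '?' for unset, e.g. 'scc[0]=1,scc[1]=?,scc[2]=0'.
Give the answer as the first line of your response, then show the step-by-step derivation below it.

scc[0]=?,scc[1]=?,scc[2]=0,scc[3]=?,scc[4]=?,scc[5]=?,scc[6]=?

step 1: low=(low[0]=0,low[1]=?,low[2]=2,low[3]=?,low[4]=?,low[5]=1,low[6]=?); scc=(scc[0]=?,scc[1]=?,scc[2]=0,scc[3]=?,scc[4]=?,scc[5]=?,scc[6]=?)
step 2: low=(low[0]=0,low[1]=?,low[2]=2,low[3]=3,low[4]=0,low[5]=1,low[6]=?); scc=(scc[0]=?,scc[1]=?,scc[2]=0,scc[3]=?,scc[4]=?,scc[5]=?,scc[6]=?)
step 3: low=(low[0]=0,low[1]=?,low[2]=2,low[3]=0,low[4]=0,low[5]=1,low[6]=?); scc=(scc[0]=?,scc[1]=?,scc[2]=0,scc[3]=?,scc[4]=?,scc[5]=?,scc[6]=?)
step 4: low=(low[0]=0,low[1]=?,low[2]=2,low[3]=0,low[4]=0,low[5]=0,low[6]=?); scc=(scc[0]=?,scc[1]=?,scc[2]=0,scc[3]=?,scc[4]=?,scc[5]=?,scc[6]=?)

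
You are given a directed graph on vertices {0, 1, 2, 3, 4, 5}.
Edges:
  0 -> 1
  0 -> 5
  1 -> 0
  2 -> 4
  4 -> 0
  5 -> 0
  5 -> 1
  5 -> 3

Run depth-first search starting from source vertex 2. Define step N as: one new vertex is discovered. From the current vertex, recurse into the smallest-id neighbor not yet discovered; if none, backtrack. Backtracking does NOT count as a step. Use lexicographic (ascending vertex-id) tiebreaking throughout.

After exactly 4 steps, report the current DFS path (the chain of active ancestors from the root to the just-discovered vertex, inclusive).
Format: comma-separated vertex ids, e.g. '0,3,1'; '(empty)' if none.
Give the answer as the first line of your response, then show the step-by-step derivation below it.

2,4,0,1

step 1: discover 2; path=2; order=2
step 2: discover 4; path=2>4; order=2,4
step 3: discover 0; path=2>4>0; order=2,4,0
step 4: discover 1; path=2>4>0>1; order=2,4,0,1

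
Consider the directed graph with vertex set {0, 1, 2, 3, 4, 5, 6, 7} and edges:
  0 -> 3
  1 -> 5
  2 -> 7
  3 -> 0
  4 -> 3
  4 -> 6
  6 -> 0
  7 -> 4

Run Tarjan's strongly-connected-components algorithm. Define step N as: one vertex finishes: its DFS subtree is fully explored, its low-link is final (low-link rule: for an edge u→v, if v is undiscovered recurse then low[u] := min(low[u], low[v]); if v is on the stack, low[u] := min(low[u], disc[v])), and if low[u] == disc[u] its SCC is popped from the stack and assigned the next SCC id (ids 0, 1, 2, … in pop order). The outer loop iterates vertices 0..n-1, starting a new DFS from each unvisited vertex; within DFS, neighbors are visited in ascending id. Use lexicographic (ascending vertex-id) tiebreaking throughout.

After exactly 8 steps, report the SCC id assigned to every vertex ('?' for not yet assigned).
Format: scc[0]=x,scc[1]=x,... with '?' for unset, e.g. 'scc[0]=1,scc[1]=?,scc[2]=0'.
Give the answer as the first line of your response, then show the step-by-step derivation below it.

scc[0]=0,scc[1]=2,scc[2]=6,scc[3]=0,scc[4]=4,scc[5]=1,scc[6]=3,scc[7]=5

step 1: low=(low[0]=0,low[1]=?,low[2]=?,low[3]=0,low[4]=?,low[5]=?,low[6]=?,low[7]=?); scc=(scc[0]=?,scc[1]=?,scc[2]=?,scc[3]=?,scc[4]=?,scc[5]=?,scc[6]=?,scc[7]=?)
step 2: low=(low[0]=0,low[1]=?,low[2]=?,low[3]=0,low[4]=?,low[5]=?,low[6]=?,low[7]=?); scc=(scc[0]=0,scc[1]=?,scc[2]=?,scc[3]=0,scc[4]=?,scc[5]=?,scc[6]=?,scc[7]=?)
step 3: low=(low[0]=0,low[1]=2,low[2]=?,low[3]=0,low[4]=?,low[5]=3,low[6]=?,low[7]=?); scc=(scc[0]=0,scc[1]=?,scc[2]=?,scc[3]=0,scc[4]=?,scc[5]=1,scc[6]=?,scc[7]=?)
step 4: low=(low[0]=0,low[1]=2,low[2]=?,low[3]=0,low[4]=?,low[5]=3,low[6]=?,low[7]=?); scc=(scc[0]=0,scc[1]=2,scc[2]=?,scc[3]=0,scc[4]=?,scc[5]=1,scc[6]=?,scc[7]=?)
step 5: low=(low[0]=0,low[1]=2,low[2]=4,low[3]=0,low[4]=6,low[5]=3,low[6]=7,low[7]=5); scc=(scc[0]=0,scc[1]=2,scc[2]=?,scc[3]=0,scc[4]=?,scc[5]=1,scc[6]=3,scc[7]=?)
step 6: low=(low[0]=0,low[1]=2,low[2]=4,low[3]=0,low[4]=6,low[5]=3,low[6]=7,low[7]=5); scc=(scc[0]=0,scc[1]=2,scc[2]=?,scc[3]=0,scc[4]=4,scc[5]=1,scc[6]=3,scc[7]=?)
step 7: low=(low[0]=0,low[1]=2,low[2]=4,low[3]=0,low[4]=6,low[5]=3,low[6]=7,low[7]=5); scc=(scc[0]=0,scc[1]=2,scc[2]=?,scc[3]=0,scc[4]=4,scc[5]=1,scc[6]=3,scc[7]=5)
step 8: low=(low[0]=0,low[1]=2,low[2]=4,low[3]=0,low[4]=6,low[5]=3,low[6]=7,low[7]=5); scc=(scc[0]=0,scc[1]=2,scc[2]=6,scc[3]=0,scc[4]=4,scc[5]=1,scc[6]=3,scc[7]=5)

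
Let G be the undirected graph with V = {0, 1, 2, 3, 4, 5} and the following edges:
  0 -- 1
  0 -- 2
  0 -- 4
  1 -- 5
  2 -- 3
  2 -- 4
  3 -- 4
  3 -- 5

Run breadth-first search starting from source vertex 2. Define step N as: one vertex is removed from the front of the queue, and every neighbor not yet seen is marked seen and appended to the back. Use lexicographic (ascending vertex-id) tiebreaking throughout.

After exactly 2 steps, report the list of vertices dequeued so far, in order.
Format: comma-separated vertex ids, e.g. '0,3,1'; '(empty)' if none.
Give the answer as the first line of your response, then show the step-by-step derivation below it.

2,0

step 1: dequeue 2; queue=[0,3,4]; order=2
step 2: dequeue 0; queue=[3,4,1]; order=2,0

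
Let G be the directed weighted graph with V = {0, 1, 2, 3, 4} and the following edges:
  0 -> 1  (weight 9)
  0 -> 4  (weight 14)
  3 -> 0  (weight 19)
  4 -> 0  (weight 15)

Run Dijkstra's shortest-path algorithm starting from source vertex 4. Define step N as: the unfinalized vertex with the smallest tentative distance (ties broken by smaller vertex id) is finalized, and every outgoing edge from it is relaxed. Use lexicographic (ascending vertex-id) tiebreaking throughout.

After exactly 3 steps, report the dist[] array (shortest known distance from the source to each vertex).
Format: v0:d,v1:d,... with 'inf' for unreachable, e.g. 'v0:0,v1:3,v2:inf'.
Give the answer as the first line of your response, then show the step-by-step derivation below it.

v0:15,v1:24,v2:inf,v3:inf,v4:0

step 1: dist = v0:15,v1:inf,v2:inf,v3:inf,v4:0
step 2: dist = v0:15,v1:24,v2:inf,v3:inf,v4:0
step 3: dist = v0:15,v1:24,v2:inf,v3:inf,v4:0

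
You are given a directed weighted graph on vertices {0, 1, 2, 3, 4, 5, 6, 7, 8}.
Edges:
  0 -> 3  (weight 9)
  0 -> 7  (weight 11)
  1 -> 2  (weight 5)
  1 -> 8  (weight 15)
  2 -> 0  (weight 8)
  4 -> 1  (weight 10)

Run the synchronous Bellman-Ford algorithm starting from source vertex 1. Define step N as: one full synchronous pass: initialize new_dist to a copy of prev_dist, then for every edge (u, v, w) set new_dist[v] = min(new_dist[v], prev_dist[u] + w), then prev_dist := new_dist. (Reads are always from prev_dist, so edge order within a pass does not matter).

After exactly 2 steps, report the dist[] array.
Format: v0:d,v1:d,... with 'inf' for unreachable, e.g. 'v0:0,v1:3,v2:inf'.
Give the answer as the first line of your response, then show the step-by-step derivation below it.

v0:13,v1:0,v2:5,v3:inf,v4:inf,v5:inf,v6:inf,v7:inf,v8:15

step 1: dist = v0:inf,v1:0,v2:5,v3:inf,v4:inf,v5:inf,v6:inf,v7:inf,v8:15
step 2: dist = v0:13,v1:0,v2:5,v3:inf,v4:inf,v5:inf,v6:inf,v7:inf,v8:15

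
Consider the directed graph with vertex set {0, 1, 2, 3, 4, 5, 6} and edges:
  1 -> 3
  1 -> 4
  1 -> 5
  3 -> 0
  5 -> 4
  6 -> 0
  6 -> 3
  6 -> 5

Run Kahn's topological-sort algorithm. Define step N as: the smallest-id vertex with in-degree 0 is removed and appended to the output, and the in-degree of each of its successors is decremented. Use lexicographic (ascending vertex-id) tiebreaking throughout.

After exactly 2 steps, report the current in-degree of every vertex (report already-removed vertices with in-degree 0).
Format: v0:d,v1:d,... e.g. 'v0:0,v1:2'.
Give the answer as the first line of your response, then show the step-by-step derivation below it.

v0:2,v1:0,v2:0,v3:1,v4:1,v5:1,v6:0

step 1: output 1; order=[1]; indeg=(2,0,0,1,1,1,0)
step 2: output 2; order=[1,2]; indeg=(2,0,0,1,1,1,0)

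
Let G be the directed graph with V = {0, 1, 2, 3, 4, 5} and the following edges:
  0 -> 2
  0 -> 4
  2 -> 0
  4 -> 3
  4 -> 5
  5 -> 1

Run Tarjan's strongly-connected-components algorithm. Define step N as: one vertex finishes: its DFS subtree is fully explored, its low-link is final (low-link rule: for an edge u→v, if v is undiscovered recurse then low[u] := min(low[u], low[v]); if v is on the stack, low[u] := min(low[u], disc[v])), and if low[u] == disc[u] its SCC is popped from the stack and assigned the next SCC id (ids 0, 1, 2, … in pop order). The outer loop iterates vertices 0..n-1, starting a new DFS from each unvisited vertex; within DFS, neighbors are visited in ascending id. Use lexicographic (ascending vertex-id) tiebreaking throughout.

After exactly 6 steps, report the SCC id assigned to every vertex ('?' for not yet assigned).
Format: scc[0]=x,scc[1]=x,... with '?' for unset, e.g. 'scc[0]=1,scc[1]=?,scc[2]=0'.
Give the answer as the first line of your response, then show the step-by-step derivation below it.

scc[0]=4,scc[1]=1,scc[2]=4,scc[3]=0,scc[4]=3,scc[5]=2

step 1: low=(low[0]=0,low[1]=?,low[2]=0,low[3]=?,low[4]=?,low[5]=?); scc=(scc[0]=?,scc[1]=?,scc[2]=?,scc[3]=?,scc[4]=?,scc[5]=?)
step 2: low=(low[0]=0,low[1]=?,low[2]=0,low[3]=3,low[4]=2,low[5]=?); scc=(scc[0]=?,scc[1]=?,scc[2]=?,scc[3]=0,scc[4]=?,scc[5]=?)
step 3: low=(low[0]=0,low[1]=5,low[2]=0,low[3]=3,low[4]=2,low[5]=4); scc=(scc[0]=?,scc[1]=1,scc[2]=?,scc[3]=0,scc[4]=?,scc[5]=?)
step 4: low=(low[0]=0,low[1]=5,low[2]=0,low[3]=3,low[4]=2,low[5]=4); scc=(scc[0]=?,scc[1]=1,scc[2]=?,scc[3]=0,scc[4]=?,scc[5]=2)
step 5: low=(low[0]=0,low[1]=5,low[2]=0,low[3]=3,low[4]=2,low[5]=4); scc=(scc[0]=?,scc[1]=1,scc[2]=?,scc[3]=0,scc[4]=3,scc[5]=2)
step 6: low=(low[0]=0,low[1]=5,low[2]=0,low[3]=3,low[4]=2,low[5]=4); scc=(scc[0]=4,scc[1]=1,scc[2]=4,scc[3]=0,scc[4]=3,scc[5]=2)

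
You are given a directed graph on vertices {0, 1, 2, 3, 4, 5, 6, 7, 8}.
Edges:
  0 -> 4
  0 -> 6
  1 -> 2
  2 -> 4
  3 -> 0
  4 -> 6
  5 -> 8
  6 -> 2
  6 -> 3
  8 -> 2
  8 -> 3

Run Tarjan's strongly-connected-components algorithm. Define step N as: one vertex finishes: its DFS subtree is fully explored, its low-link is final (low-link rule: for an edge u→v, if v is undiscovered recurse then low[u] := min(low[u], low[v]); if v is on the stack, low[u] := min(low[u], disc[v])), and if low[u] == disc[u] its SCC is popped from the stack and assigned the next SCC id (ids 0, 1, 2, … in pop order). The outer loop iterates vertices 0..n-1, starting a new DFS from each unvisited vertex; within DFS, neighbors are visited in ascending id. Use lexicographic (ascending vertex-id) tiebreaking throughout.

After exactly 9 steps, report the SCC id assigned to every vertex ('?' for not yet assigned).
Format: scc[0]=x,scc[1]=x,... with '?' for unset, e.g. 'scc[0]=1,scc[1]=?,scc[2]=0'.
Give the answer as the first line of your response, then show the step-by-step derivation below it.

scc[0]=0,scc[1]=1,scc[2]=0,scc[3]=0,scc[4]=0,scc[5]=3,scc[6]=0,scc[7]=4,scc[8]=2

step 1: low=(low[0]=0,low[1]=?,low[2]=1,low[3]=?,low[4]=1,low[5]=?,low[6]=2,low[7]=?,low[8]=?); scc=(scc[0]=?,scc[1]=?,scc[2]=?,scc[3]=?,scc[4]=?,scc[5]=?,scc[6]=?,scc[7]=?,scc[8]=?)
step 2: low=(low[0]=0,low[1]=?,low[2]=1,low[3]=0,low[4]=1,low[5]=?,low[6]=1,low[7]=?,low[8]=?); scc=(scc[0]=?,scc[1]=?,scc[2]=?,scc[3]=?,scc[4]=?,scc[5]=?,scc[6]=?,scc[7]=?,scc[8]=?)
step 3: low=(low[0]=0,low[1]=?,low[2]=1,low[3]=0,low[4]=1,low[5]=?,low[6]=0,low[7]=?,low[8]=?); scc=(scc[0]=?,scc[1]=?,scc[2]=?,scc[3]=?,scc[4]=?,scc[5]=?,scc[6]=?,scc[7]=?,scc[8]=?)
step 4: low=(low[0]=0,low[1]=?,low[2]=1,low[3]=0,low[4]=0,low[5]=?,low[6]=0,low[7]=?,low[8]=?); scc=(scc[0]=?,scc[1]=?,scc[2]=?,scc[3]=?,scc[4]=?,scc[5]=?,scc[6]=?,scc[7]=?,scc[8]=?)
step 5: low=(low[0]=0,low[1]=?,low[2]=1,low[3]=0,low[4]=0,low[5]=?,low[6]=0,low[7]=?,low[8]=?); scc=(scc[0]=0,scc[1]=?,scc[2]=0,scc[3]=0,scc[4]=0,scc[5]=?,scc[6]=0,scc[7]=?,scc[8]=?)
step 6: low=(low[0]=0,low[1]=5,low[2]=1,low[3]=0,low[4]=0,low[5]=?,low[6]=0,low[7]=?,low[8]=?); scc=(scc[0]=0,scc[1]=1,scc[2]=0,scc[3]=0,scc[4]=0,scc[5]=?,scc[6]=0,scc[7]=?,scc[8]=?)
step 7: low=(low[0]=0,low[1]=5,low[2]=1,low[3]=0,low[4]=0,low[5]=6,low[6]=0,low[7]=?,low[8]=7); scc=(scc[0]=0,scc[1]=1,scc[2]=0,scc[3]=0,scc[4]=0,scc[5]=?,scc[6]=0,scc[7]=?,scc[8]=2)
step 8: low=(low[0]=0,low[1]=5,low[2]=1,low[3]=0,low[4]=0,low[5]=6,low[6]=0,low[7]=?,low[8]=7); scc=(scc[0]=0,scc[1]=1,scc[2]=0,scc[3]=0,scc[4]=0,scc[5]=3,scc[6]=0,scc[7]=?,scc[8]=2)
step 9: low=(low[0]=0,low[1]=5,low[2]=1,low[3]=0,low[4]=0,low[5]=6,low[6]=0,low[7]=8,low[8]=7); scc=(scc[0]=0,scc[1]=1,scc[2]=0,scc[3]=0,scc[4]=0,scc[5]=3,scc[6]=0,scc[7]=4,scc[8]=2)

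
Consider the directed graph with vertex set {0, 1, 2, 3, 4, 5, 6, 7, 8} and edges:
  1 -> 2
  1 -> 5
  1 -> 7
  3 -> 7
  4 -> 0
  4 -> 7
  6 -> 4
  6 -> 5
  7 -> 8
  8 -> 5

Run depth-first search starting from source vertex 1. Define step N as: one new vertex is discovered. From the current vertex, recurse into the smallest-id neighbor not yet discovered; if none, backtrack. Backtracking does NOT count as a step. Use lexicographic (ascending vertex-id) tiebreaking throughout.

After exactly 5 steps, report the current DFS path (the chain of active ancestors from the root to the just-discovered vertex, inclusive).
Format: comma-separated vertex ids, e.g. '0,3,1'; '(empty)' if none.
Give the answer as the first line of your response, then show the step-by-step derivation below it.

1,7,8

step 1: discover 1; path=1; order=1
step 2: discover 2; path=1>2; order=1,2
step 3: discover 5; path=1>5; order=1,2,5
step 4: discover 7; path=1>7; order=1,2,5,7
step 5: discover 8; path=1>7>8; order=1,2,5,7,8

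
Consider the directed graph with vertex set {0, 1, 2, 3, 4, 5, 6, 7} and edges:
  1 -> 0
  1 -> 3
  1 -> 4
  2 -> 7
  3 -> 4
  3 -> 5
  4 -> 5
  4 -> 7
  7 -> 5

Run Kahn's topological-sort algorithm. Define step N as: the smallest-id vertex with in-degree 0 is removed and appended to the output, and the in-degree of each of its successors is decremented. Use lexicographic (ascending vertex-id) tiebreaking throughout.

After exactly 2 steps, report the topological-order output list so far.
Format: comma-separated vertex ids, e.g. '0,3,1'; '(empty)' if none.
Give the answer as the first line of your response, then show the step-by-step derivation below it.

1,0

step 1: output 1; order=[1]; indeg=(0,0,0,0,1,3,0,2)
step 2: output 0; order=[1,0]; indeg=(0,0,0,0,1,3,0,2)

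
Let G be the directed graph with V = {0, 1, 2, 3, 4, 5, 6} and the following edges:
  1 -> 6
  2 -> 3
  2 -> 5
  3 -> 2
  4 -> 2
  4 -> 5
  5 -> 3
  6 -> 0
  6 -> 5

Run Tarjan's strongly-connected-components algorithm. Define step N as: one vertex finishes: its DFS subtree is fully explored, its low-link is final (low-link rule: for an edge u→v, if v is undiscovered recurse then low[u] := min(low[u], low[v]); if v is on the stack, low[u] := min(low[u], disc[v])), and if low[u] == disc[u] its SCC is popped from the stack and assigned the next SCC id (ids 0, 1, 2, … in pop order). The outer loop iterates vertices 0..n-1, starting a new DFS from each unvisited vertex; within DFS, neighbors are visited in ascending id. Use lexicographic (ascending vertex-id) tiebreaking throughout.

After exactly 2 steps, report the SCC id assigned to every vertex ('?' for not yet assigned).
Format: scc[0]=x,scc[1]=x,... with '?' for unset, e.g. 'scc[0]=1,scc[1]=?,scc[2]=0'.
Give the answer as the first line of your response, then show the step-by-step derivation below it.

scc[0]=0,scc[1]=?,scc[2]=?,scc[3]=?,scc[4]=?,scc[5]=?,scc[6]=?

step 1: low=(low[0]=0,low[1]=?,low[2]=?,low[3]=?,low[4]=?,low[5]=?,low[6]=?); scc=(scc[0]=0,scc[1]=?,scc[2]=?,scc[3]=?,scc[4]=?,scc[5]=?,scc[6]=?)
step 2: low=(low[0]=0,low[1]=1,low[2]=3,low[3]=4,low[4]=?,low[5]=3,low[6]=2); scc=(scc[0]=0,scc[1]=?,scc[2]=?,scc[3]=?,scc[4]=?,scc[5]=?,scc[6]=?)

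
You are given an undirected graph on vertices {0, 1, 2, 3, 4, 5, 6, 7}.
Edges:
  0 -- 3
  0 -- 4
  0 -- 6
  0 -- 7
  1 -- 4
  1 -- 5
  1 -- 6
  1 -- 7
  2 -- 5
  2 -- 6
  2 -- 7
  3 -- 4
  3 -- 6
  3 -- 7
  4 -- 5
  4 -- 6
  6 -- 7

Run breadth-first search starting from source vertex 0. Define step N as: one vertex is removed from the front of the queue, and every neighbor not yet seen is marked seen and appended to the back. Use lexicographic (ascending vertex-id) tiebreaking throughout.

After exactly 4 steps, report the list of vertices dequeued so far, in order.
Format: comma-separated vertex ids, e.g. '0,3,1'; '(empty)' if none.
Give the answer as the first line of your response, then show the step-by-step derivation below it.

0,3,4,6

step 1: dequeue 0; queue=[3,4,6,7]; order=0
step 2: dequeue 3; queue=[4,6,7]; order=0,3
step 3: dequeue 4; queue=[6,7,1,5]; order=0,3,4
step 4: dequeue 6; queue=[7,1,5,2]; order=0,3,4,6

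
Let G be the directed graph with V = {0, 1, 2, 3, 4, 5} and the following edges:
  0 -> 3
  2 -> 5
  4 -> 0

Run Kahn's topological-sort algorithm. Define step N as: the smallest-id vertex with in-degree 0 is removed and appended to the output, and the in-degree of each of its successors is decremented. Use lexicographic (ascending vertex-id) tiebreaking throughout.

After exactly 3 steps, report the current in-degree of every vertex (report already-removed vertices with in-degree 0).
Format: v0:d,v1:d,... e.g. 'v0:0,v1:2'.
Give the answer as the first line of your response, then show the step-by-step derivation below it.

v0:0,v1:0,v2:0,v3:1,v4:0,v5:0

step 1: output 1; order=[1]; indeg=(1,0,0,1,0,1)
step 2: output 2; order=[1,2]; indeg=(1,0,0,1,0,0)
step 3: output 4; order=[1,2,4]; indeg=(0,0,0,1,0,0)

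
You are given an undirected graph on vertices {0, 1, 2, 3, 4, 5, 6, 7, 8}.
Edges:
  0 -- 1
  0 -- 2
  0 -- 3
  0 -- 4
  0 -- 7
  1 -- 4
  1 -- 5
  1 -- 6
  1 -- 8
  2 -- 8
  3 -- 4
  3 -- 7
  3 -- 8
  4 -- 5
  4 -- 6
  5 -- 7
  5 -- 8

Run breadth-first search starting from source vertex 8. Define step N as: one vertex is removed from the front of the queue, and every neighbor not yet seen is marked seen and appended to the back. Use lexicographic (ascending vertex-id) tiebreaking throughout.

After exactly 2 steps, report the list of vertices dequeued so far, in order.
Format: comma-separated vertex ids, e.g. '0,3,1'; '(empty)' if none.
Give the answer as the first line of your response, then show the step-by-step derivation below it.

8,1

step 1: dequeue 8; queue=[1,2,3,5]; order=8
step 2: dequeue 1; queue=[2,3,5,0,4,6]; order=8,1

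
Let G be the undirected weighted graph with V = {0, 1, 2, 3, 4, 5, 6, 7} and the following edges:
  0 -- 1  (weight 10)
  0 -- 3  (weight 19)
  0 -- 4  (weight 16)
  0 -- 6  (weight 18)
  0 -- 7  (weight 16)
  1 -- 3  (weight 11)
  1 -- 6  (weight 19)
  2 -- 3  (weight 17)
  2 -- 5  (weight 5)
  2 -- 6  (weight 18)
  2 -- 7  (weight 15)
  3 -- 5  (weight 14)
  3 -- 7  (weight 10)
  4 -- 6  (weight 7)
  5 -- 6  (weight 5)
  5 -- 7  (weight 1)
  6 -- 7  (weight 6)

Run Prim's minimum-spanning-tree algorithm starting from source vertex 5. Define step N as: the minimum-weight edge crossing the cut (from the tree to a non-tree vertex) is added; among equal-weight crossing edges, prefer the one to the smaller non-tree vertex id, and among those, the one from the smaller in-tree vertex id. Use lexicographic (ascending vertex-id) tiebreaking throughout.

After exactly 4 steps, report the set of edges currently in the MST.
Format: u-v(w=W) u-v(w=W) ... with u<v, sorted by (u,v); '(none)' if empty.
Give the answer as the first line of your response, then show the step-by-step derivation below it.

2-5(w=5) 4-6(w=7) 5-6(w=5) 5-7(w=1)

step 1: add edge 5-7 (w=1); MST = {5-7(w=1)}
step 2: add edge 2-5 (w=5); MST = {2-5(w=5) 5-7(w=1)}
step 3: add edge 5-6 (w=5); MST = {2-5(w=5) 5-6(w=5) 5-7(w=1)}
step 4: add edge 4-6 (w=7); MST = {2-5(w=5) 4-6(w=7) 5-6(w=5) 5-7(w=1)}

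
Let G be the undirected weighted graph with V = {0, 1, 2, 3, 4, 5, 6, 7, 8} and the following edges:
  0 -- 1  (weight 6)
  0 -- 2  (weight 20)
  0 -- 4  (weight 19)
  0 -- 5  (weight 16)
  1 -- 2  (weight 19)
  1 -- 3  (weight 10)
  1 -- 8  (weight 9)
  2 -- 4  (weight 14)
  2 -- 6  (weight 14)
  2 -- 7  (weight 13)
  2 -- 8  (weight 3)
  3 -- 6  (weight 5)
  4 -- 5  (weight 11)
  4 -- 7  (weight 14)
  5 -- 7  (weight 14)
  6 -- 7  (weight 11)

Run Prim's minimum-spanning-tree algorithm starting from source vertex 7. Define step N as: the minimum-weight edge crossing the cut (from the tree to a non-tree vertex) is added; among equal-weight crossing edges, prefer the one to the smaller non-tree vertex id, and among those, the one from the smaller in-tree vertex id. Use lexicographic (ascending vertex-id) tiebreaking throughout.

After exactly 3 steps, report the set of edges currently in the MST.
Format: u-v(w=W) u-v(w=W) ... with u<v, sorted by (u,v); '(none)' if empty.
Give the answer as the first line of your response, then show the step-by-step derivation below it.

1-3(w=10) 3-6(w=5) 6-7(w=11)

step 1: add edge 6-7 (w=11); MST = {6-7(w=11)}
step 2: add edge 3-6 (w=5); MST = {3-6(w=5) 6-7(w=11)}
step 3: add edge 1-3 (w=10); MST = {1-3(w=10) 3-6(w=5) 6-7(w=11)}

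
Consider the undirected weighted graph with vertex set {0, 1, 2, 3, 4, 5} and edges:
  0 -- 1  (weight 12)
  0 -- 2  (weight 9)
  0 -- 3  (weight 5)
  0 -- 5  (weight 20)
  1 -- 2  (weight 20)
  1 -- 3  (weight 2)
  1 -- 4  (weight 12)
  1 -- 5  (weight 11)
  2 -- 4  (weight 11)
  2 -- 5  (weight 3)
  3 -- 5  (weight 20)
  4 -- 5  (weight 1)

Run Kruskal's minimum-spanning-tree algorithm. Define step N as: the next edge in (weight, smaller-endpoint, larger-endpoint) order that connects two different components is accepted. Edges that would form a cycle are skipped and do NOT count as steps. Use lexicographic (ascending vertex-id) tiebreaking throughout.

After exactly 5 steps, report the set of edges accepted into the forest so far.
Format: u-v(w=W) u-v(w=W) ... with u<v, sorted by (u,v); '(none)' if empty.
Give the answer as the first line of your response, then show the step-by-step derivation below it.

0-2(w=9) 0-3(w=5) 1-3(w=2) 2-5(w=3) 4-5(w=1)

step 1: add edge 4-5 (w=1); MST = {4-5(w=1)}
step 2: add edge 1-3 (w=2); MST = {1-3(w=2) 4-5(w=1)}
step 3: add edge 2-5 (w=3); MST = {1-3(w=2) 2-5(w=3) 4-5(w=1)}
step 4: add edge 0-3 (w=5); MST = {0-3(w=5) 1-3(w=2) 2-5(w=3) 4-5(w=1)}
step 5: add edge 0-2 (w=9); MST = {0-2(w=9) 0-3(w=5) 1-3(w=2) 2-5(w=3) 4-5(w=1)}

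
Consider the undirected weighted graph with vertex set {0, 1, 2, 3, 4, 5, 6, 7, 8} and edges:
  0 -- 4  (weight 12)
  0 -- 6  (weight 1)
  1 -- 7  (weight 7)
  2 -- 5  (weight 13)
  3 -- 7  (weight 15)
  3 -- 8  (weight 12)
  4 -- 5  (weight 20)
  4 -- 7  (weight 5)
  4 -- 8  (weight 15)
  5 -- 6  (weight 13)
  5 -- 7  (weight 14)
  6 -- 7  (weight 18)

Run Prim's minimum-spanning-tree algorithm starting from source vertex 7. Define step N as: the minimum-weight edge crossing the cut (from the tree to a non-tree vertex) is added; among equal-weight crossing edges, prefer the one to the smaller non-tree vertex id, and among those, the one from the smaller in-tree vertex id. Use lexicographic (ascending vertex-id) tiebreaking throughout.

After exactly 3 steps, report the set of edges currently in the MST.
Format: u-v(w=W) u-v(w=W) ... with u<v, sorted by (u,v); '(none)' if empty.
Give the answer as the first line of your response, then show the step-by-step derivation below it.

0-4(w=12) 1-7(w=7) 4-7(w=5)

step 1: add edge 4-7 (w=5); MST = {4-7(w=5)}
step 2: add edge 1-7 (w=7); MST = {1-7(w=7) 4-7(w=5)}
step 3: add edge 0-4 (w=12); MST = {0-4(w=12) 1-7(w=7) 4-7(w=5)}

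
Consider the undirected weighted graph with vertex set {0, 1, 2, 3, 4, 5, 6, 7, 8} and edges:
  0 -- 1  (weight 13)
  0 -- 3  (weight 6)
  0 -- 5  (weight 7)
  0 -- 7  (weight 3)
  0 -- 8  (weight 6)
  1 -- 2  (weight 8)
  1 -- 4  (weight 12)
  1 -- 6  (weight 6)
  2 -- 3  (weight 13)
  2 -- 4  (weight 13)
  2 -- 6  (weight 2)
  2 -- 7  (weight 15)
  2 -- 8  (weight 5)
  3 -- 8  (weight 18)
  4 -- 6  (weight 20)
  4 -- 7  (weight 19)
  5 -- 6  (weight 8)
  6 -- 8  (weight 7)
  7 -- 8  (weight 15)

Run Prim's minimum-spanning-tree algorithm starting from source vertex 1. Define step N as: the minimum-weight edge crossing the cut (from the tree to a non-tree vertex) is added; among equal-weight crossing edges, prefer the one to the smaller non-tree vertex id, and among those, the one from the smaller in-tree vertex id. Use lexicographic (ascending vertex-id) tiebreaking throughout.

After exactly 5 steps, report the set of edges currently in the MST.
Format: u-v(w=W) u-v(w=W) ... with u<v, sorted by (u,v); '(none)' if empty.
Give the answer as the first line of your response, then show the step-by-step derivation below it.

0-7(w=3) 0-8(w=6) 1-6(w=6) 2-6(w=2) 2-8(w=5)

step 1: add edge 1-6 (w=6); MST = {1-6(w=6)}
step 2: add edge 2-6 (w=2); MST = {1-6(w=6) 2-6(w=2)}
step 3: add edge 2-8 (w=5); MST = {1-6(w=6) 2-6(w=2) 2-8(w=5)}
step 4: add edge 0-8 (w=6); MST = {0-8(w=6) 1-6(w=6) 2-6(w=2) 2-8(w=5)}
step 5: add edge 0-7 (w=3); MST = {0-7(w=3) 0-8(w=6) 1-6(w=6) 2-6(w=2) 2-8(w=5)}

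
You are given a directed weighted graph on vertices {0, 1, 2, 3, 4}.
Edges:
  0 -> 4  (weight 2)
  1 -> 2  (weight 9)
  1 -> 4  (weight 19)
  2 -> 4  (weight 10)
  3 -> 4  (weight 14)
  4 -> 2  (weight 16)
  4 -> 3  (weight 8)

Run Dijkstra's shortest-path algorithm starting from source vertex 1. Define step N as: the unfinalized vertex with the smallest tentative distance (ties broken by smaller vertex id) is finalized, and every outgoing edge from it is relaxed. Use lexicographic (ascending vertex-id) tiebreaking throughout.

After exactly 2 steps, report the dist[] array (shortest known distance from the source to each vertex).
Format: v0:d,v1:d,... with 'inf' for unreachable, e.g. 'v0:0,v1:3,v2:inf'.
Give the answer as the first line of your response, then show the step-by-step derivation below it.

v0:inf,v1:0,v2:9,v3:inf,v4:19

step 1: dist = v0:inf,v1:0,v2:9,v3:inf,v4:19
step 2: dist = v0:inf,v1:0,v2:9,v3:inf,v4:19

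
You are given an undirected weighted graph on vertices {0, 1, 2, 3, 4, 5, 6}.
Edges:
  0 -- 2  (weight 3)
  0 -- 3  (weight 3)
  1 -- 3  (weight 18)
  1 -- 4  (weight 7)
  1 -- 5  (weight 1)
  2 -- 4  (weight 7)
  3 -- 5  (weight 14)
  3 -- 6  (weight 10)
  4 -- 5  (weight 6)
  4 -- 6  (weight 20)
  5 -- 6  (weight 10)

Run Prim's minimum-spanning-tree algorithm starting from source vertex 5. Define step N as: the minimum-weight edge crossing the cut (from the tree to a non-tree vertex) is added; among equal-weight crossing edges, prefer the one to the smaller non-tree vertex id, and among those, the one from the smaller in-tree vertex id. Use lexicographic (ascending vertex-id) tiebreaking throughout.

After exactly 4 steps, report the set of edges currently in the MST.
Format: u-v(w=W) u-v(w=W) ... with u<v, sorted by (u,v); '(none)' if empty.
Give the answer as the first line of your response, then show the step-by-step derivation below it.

0-2(w=3) 1-5(w=1) 2-4(w=7) 4-5(w=6)

step 1: add edge 1-5 (w=1); MST = {1-5(w=1)}
step 2: add edge 4-5 (w=6); MST = {1-5(w=1) 4-5(w=6)}
step 3: add edge 2-4 (w=7); MST = {1-5(w=1) 2-4(w=7) 4-5(w=6)}
step 4: add edge 0-2 (w=3); MST = {0-2(w=3) 1-5(w=1) 2-4(w=7) 4-5(w=6)}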